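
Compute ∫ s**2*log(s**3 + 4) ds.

Let u = s**3 + 4, so du = (3*s**2) ds.
The integral becomes (1/3)·∫ log(u) du; integrate by parts with u′=log(u), dv′=du.

s**3*log(s**3 + 4)/3 - s**3/3 + 4*log(s**3 + 4)/3 + C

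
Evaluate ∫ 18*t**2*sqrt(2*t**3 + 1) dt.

2*(2*t**3 + 1)**(3/2) + C

Let u = 2*t**3 + 1, so du = (6*t**2) dt.
Rewriting, the integral becomes 3·∫ √u du = 3·(2/3)u^(3/2).
Substituting back, u = 2*t**3 + 1.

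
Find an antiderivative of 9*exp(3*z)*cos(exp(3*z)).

3*sin(exp(3*z)) + C

Let u = exp(3*z), so du = (3*exp(3*z)) dz.
Rewriting, the integral becomes 3·∫ cos(u) du = 3·sin(u).
Substituting back, u = exp(3*z).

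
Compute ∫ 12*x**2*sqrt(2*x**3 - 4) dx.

4*(2*x**3 - 4)**(3/2)/3 + C

Let u = 2*x**3 - 4, so du = (6*x**2) dx.
Rewriting, the integral becomes 2·∫ √u du = 2·(2/3)u^(3/2).
Substituting back, u = 2*x**3 - 4.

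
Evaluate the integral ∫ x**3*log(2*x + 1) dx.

Use integration by parts with u = log(2*x + 1), dv = x**3 dx.
Then du = 2/(2*x + 1) dx and v = x**4/4.

x**4*log(2*x + 1)/4 - x**4/16 + x**3/24 - x**2/32 + x/32 - log(2*x + 1)/64 + C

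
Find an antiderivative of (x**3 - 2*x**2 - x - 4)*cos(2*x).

Use integration by parts with u = x**3 - 2*x**2 - x - 4, dv = cos(2*x) dx, so v = sin(2*x)/2.
Apply parts 3 times (tabular method): alternate signs, differentiate u down to 0, integrate dv up.

x**3*sin(2*x)/2 - x**2*sin(2*x) + 3*x**2*cos(2*x)/4 - 5*x*sin(2*x)/4 - x*cos(2*x) - 3*sin(2*x)/2 - 5*cos(2*x)/8 + C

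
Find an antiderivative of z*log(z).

z**2*log(z)/2 - z**2/4 + C

Use integration by parts with u = log(z), dv = z dz.
Then du = 1/z dz and v = z**2/2.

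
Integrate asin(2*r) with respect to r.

r*asin(2*r) + sqrt(-4*r**2 + 1)/2 + C

Use integration by parts with u = arcsin(2*r), dv = dr.
Then du = 2/sqrt(-4*r**2 + 1) dr.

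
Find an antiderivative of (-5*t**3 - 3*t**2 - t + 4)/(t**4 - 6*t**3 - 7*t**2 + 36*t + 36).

Factor the denominator: (t - 6)*(t - 3)*(t + 1)*(t + 2).
Partial-fraction decomposition: -17/(20*(t + 2)) + 1/(4*(t + 1)) + 161/(60*(t - 3)) - 85/(12*(t - 6)).
Integrate each term: A/(t−a) contributes A·log|t−a|.

-85*log(t - 6)/12 + 161*log(t - 3)/60 + log(t + 1)/4 - 17*log(t + 2)/20 + C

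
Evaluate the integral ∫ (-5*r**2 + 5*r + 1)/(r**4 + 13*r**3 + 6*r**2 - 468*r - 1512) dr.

-149*log(r - 6)/1872 - 3079*log(r + 6)/144 + 279*log(r + 7)/13 - 209/(12*r + 72) + C

Factor the denominator: (r - 6)*(r + 6)**2*(r + 7).
Partial-fraction decomposition: 279/(13*(r + 7)) - 3079/(144*(r + 6)) + 209/(12*(r + 6)**2) - 149/(1872*(r - 6)).
Integrate each term; A/(r−a) gives A·log|r−a|; A/(r−a)² gives −A/(r−a).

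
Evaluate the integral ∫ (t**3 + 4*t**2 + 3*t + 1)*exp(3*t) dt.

Use integration by parts with u = t**3 + 4*t**2 + 3*t + 1, dv = exp(3*t) dt, so v = exp(3*t)/3.
Apply parts 3 times (tabular method): alternate signs, differentiate u down to 0, integrate dv up.

(3*t**3 + 9*t**2 + 3*t + 2)*exp(3*t)/9 + C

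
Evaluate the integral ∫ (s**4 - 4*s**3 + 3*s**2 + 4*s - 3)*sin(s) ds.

Use integration by parts with u = s**4 - 4*s**3 + 3*s**2 + 4*s - 3, dv = sin(s) ds, so v = -cos(s).
Apply parts 4 times (tabular method): alternate signs, differentiate u down to 0, integrate dv up.

-s**4*cos(s) + 4*s**3*sin(s) + 4*s**3*cos(s) - 12*s**2*sin(s) + 9*s**2*cos(s) - 18*s*sin(s) - 28*s*cos(s) + 28*sin(s) - 15*cos(s) + C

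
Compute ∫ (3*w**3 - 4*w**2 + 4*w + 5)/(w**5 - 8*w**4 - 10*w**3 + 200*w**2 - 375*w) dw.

-log(w)/75 - 51*log(w - 5)/100 + 31*log(w - 3)/48 - 49*log(w + 5)/400 - 3/(w - 5) + C

Factor the denominator: w*(w - 5)**2*(w - 3)*(w + 5).
Partial-fraction decomposition: -49/(400*(w + 5)) + 31/(48*(w - 3)) - 51/(100*(w - 5)) + 3/(w - 5)**2 - 1/(75*w).
Integrate each term; A/(w−a) gives A·log|w−a|; A/(w−a)² gives −A/(w−a).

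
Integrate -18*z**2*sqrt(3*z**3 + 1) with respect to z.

Let u = 3*z**3 + 1, so du = (9*z**2) dz.
Rewriting, the integral becomes -2·∫ √u du = -2·(2/3)u^(3/2).
Substituting back, u = 3*z**3 + 1.

-4*(3*z**3 + 1)**(3/2)/3 + C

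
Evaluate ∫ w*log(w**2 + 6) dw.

w**2*log(w**2 + 6)/2 - w**2/2 + 3*log(w**2 + 6) + C

Let u = w**2 + 6, so du = (2*w) dw.
The integral becomes (1/2)·∫ log(u) du; integrate by parts with u′=log(u), dv′=du.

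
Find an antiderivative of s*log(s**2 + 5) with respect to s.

s**2*log(s**2 + 5)/2 - s**2/2 + 5*log(s**2 + 5)/2 + C

Let u = s**2 + 5, so du = (2*s) ds.
The integral becomes (1/2)·∫ log(u) du; integrate by parts with u′=log(u), dv′=du.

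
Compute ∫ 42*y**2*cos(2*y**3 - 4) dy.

Let u = 2*y**3 - 4, so du = (6*y**2) dy.
Rewriting, the integral becomes 7·∫ cos(u) du = 7·sin(u).
Substituting back, u = 2*y**3 - 4.

7*sin(2*y**3 - 4) + C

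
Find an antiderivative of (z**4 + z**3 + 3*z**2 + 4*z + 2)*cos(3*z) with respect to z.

z**4*sin(3*z)/3 + z**3*sin(3*z)/3 + 4*z**3*cos(3*z)/9 + 5*z**2*sin(3*z)/9 + z**2*cos(3*z)/3 + 10*z*sin(3*z)/9 + 10*z*cos(3*z)/27 + 44*sin(3*z)/81 + 10*cos(3*z)/27 + C

Use integration by parts with u = z**4 + z**3 + 3*z**2 + 4*z + 2, dv = cos(3*z) dz, so v = sin(3*z)/3.
Apply parts 4 times (tabular method): alternate signs, differentiate u down to 0, integrate dv up.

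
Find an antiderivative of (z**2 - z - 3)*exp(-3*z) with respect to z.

(-9*z**2 + 3*z + 28)*exp(-3*z)/27 + C

Use integration by parts with u = z**2 - z - 3, dv = exp(-3*z) dz, so v = -exp(-3*z)/3.
Apply parts 2 times (tabular method): alternate signs, differentiate u down to 0, integrate dv up.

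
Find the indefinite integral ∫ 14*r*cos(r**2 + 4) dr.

Let u = r**2 + 4, so du = (2*r) dr.
Rewriting, the integral becomes 7·∫ cos(u) du = 7·sin(u).
Substituting back, u = r**2 + 4.

7*sin(r**2 + 4) + C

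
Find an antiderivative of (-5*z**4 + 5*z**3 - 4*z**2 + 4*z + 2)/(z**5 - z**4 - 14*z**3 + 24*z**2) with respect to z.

Factor the denominator: z**2*(z - 3)*(z - 2)*(z + 4).
Partial-fraction decomposition: -839/(336*(z + 4)) + 23/(12*(z - 2)) - 292/(63*(z - 3)) + 31/(144*z) + 1/(12*z**2).
Integrate each term; A/(z−a) gives A·log|z−a|; A/(z−a)² gives −A/(z−a).

31*log(z)/144 - 292*log(z - 3)/63 + 23*log(z - 2)/12 - 839*log(z + 4)/336 - 1/(12*z) + C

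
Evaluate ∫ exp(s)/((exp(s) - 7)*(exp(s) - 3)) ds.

log(exp(s) - 7)/4 - log(exp(s) - 3)/4 + C

Let u = e^s, du = e^s ds.
The integral becomes ∫ du/((u-7)(u-3)); decompose into partial fractions.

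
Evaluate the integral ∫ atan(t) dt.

t*atan(t) - log(t**2 + 1)/2 + C

Use integration by parts with u = arctan(t), dv = dt.
Then du = 1/(t**2 + 1) dt.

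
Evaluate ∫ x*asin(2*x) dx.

Use integration by parts with u = arcsin(2*x), dv = x dx.
Then du = 2/sqrt(-4*x**2 + 1) dx.

x**2*asin(2*x)/2 + x*sqrt(-4*x**2 + 1)/8 - asin(2*x)/16 + C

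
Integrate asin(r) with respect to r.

r*asin(r) + sqrt(-r**2 + 1) + C

Use integration by parts with u = arcsin(r), dv = dr.
Then du = 1/sqrt(-r**2 + 1) dr.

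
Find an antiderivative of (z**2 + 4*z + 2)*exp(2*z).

Use integration by parts with u = z**2 + 4*z + 2, dv = exp(2*z) dz, so v = exp(2*z)/2.
Apply parts 2 times (tabular method): alternate signs, differentiate u down to 0, integrate dv up.

(2*z**2 + 6*z + 1)*exp(2*z)/4 + C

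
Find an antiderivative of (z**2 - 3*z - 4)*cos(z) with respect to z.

z**2*sin(z) - 3*z*sin(z) + 2*z*cos(z) - 6*sin(z) - 3*cos(z) + C

Use integration by parts with u = z**2 - 3*z - 4, dv = cos(z) dz, so v = sin(z).
Apply parts 2 times (tabular method): alternate signs, differentiate u down to 0, integrate dv up.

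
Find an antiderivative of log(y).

Use integration by parts with u = log(y), dv = dy.
Then du = 1/y dy and v = y.

y*log(y) - y + C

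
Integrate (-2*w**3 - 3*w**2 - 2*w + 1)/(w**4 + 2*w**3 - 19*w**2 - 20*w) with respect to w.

Factor the denominator: w*(w - 4)*(w + 1)*(w + 5).
Partial-fraction decomposition: -31/(30*(w + 5)) + 1/(10*(w + 1)) - 61/(60*(w - 4)) - 1/(20*w).
Integrate each term: A/(w−a) contributes A·log|w−a|.

-log(w)/20 - 61*log(w - 4)/60 + log(w + 1)/10 - 31*log(w + 5)/30 + C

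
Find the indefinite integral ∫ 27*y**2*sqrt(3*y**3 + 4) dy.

Let u = 3*y**3 + 4, so du = (9*y**2) dy.
Rewriting, the integral becomes 3·∫ √u du = 3·(2/3)u^(3/2).
Substituting back, u = 3*y**3 + 4.

2*(3*y**3 + 4)**(3/2) + C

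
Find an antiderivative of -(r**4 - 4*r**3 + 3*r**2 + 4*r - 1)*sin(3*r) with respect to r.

r**4*cos(3*r)/3 - 4*r**3*sin(3*r)/9 - 4*r**3*cos(3*r)/3 + 4*r**2*sin(3*r)/3 + 5*r**2*cos(3*r)/9 - 10*r*sin(3*r)/27 + 20*r*cos(3*r)/9 - 20*sin(3*r)/27 - 37*cos(3*r)/81 + C

Use integration by parts with u = r**4 - 4*r**3 + 3*r**2 + 4*r - 1, dv = -sin(3*r) dr, so v = cos(3*r)/3.
Apply parts 4 times (tabular method): alternate signs, differentiate u down to 0, integrate dv up.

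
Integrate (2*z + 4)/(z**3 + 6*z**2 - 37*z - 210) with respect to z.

Factor the denominator: (z - 6)*(z + 5)*(z + 7).
Partial-fraction decomposition: -5/(13*(z + 7)) + 3/(11*(z + 5)) + 16/(143*(z - 6)).
Integrate each term: A/(z−a) contributes A·log|z−a|.

16*log(z - 6)/143 + 3*log(z + 5)/11 - 5*log(z + 7)/13 + C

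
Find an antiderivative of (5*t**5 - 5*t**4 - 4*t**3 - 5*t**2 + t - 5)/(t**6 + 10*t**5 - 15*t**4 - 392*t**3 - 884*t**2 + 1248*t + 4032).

Factor the denominator: (t - 6)*(t - 2)*(t + 3)*(t + 4)**2*(t + 7).
Partial-fraction decomposition: 94925/(4212*(t + 7)) - 25673/(2700*(t + 4)) + 6233/(180*(t + 4)**2) - 313/(36*(t + 3)) - 5/(1296*(t - 2)) + 31357/(46800*(t - 6)).
Integrate each term; A/(t−a) gives A·log|t−a|; A/(t−a)² gives −A/(t−a).

31357*log(t - 6)/46800 - 5*log(t - 2)/1296 - 313*log(t + 3)/36 - 25673*log(t + 4)/2700 + 94925*log(t + 7)/4212 - 6233/(180*t + 720) + C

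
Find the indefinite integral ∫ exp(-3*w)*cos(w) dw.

Let I denote the integral. Integrate by parts with u = cos(w), dv = exp(-3*w) dw, so v = -exp(-3*w)/3: I = -exp(-3*w)*cos(w)/3 − (1/3)·∫ exp(-3*w)*sin(w) dw.
Apply parts again with u = sin(w), dv = exp(-3*w) dw: ∫ exp(-3*w)*sin(w) dw = -exp(-3*w)*sin(w)/3 + (1/3)·I. Substituting back brings back I: I = exp(-3*w)*sin(w)/9 - exp(-3*w)*cos(w)/3 − (1/9)·I.
Solving for I: (1 + 1/9)·I equals the remaining terms, so I = (9/10)·(exp(-3*w)*sin(w)/9 - exp(-3*w)*cos(w)/3).

exp(-3*w)*sin(w)/10 - 3*exp(-3*w)*cos(w)/10 + C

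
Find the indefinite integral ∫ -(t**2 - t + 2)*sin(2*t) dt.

Use integration by parts with u = t**2 - t + 2, dv = -sin(2*t) dt, so v = cos(2*t)/2.
Apply parts 2 times (tabular method): alternate signs, differentiate u down to 0, integrate dv up.

t**2*cos(2*t)/2 - t*sin(2*t)/2 - t*cos(2*t)/2 + sin(2*t)/4 + 3*cos(2*t)/4 + C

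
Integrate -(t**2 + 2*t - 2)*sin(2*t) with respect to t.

Use integration by parts with u = t**2 + 2*t - 2, dv = -sin(2*t) dt, so v = cos(2*t)/2.
Apply parts 2 times (tabular method): alternate signs, differentiate u down to 0, integrate dv up.

t**2*cos(2*t)/2 - t*sin(2*t)/2 + t*cos(2*t) - sin(2*t)/2 - 5*cos(2*t)/4 + C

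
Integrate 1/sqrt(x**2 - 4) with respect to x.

Substitute x = 2·sec(θ), so dx = 2·sec(θ)*tan(θ) dθ and the radical becomes sqrt(x**2 - 4) = 2·tan(θ) by the Pythagorean identity.
Integrate the resulting trig expression in θ, then back-substitute sec(θ) = x/2, tan(θ) = sqrt(x**2 - 4)/2 (absorbing any constant into C).

log(x + sqrt(x**2 - 4)) + C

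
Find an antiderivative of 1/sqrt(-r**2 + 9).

asin(r/3) + C

Substitute r = 3·sin(θ), so dr = 3·cos(θ) dθ and the radical becomes sqrt(-r**2 + 9) = 3·cos(θ) by the Pythagorean identity.
Integrate the resulting trig expression in θ, then back-substitute θ = asin(r/3), sin(θ) = r/3, cos(θ) = sqrt(-r**2 + 9)/3 (absorbing any constant into C).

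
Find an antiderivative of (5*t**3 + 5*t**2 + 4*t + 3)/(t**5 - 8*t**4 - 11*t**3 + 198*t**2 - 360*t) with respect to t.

Factor the denominator: t*(t - 6)*(t - 4)*(t - 3)*(t + 5).
Partial-fraction decomposition: -47/(360*(t + 5)) + 65/(24*(t - 3)) - 419/(72*(t - 4)) + 13/(4*(t - 6)) - 1/(120*t).
Integrate each term: A/(t−a) contributes A·log|t−a|.

-log(t)/120 + 13*log(t - 6)/4 - 419*log(t - 4)/72 + 65*log(t - 3)/24 - 47*log(t + 5)/360 + C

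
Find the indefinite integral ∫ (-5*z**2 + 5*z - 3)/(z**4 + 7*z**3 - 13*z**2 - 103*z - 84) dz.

Factor the denominator: (z - 4)*(z + 1)*(z + 3)*(z + 7).
Partial-fraction decomposition: 283/(264*(z + 7)) - 9/(8*(z + 3)) + 13/(60*(z + 1)) - 9/(55*(z - 4)).
Integrate each term: A/(z−a) contributes A·log|z−a|.

-9*log(z - 4)/55 + 13*log(z + 1)/60 - 9*log(z + 3)/8 + 283*log(z + 7)/264 + C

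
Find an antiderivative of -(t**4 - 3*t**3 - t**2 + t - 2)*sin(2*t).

Use integration by parts with u = t**4 - 3*t**3 - t**2 + t - 2, dv = -sin(2*t) dt, so v = cos(2*t)/2.
Apply parts 4 times (tabular method): alternate signs, differentiate u down to 0, integrate dv up.

t**4*cos(2*t)/2 - t**3*sin(2*t) - 3*t**3*cos(2*t)/2 + 9*t**2*sin(2*t)/4 - 2*t**2*cos(2*t) + 2*t*sin(2*t) + 11*t*cos(2*t)/4 - 11*sin(2*t)/8 + C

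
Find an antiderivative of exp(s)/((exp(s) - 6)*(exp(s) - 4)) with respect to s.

Let u = e^s, du = e^s ds.
The integral becomes ∫ du/((u-6)(u-4)); decompose into partial fractions.

log(exp(s) - 6)/2 - log(exp(s) - 4)/2 + C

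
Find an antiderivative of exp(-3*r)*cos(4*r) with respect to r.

4*exp(-3*r)*sin(4*r)/25 - 3*exp(-3*r)*cos(4*r)/25 + C

Let I denote the integral. Integrate by parts with u = cos(4*r), dv = exp(-3*r) dr, so v = -exp(-3*r)/3: I = -exp(-3*r)*cos(4*r)/3 − (4/3)·∫ exp(-3*r)*sin(4*r) dr.
Apply parts again with u = sin(4*r), dv = exp(-3*r) dr: ∫ exp(-3*r)*sin(4*r) dr = -exp(-3*r)*sin(4*r)/3 + (4/3)·I. Substituting back brings back I: I = 4*exp(-3*r)*sin(4*r)/9 - exp(-3*r)*cos(4*r)/3 − (16/9)·I.
Solving for I: (1 + 16/9)·I equals the remaining terms, so I = (9/25)·(4*exp(-3*r)*sin(4*r)/9 - exp(-3*r)*cos(4*r)/3).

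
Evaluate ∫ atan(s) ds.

s*atan(s) - log(s**2 + 1)/2 + C

Use integration by parts with u = arctan(s), dv = ds.
Then du = 1/(s**2 + 1) ds.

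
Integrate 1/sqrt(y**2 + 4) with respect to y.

Substitute y = 2·tan(θ), so dy = 2·sec(θ)^2 dθ and the radical becomes sqrt(y**2 + 4) = 2·sec(θ) by the Pythagorean identity.
Integrate the resulting trig expression in θ, then back-substitute tan(θ) = y/2, sec(θ) = sqrt(y**2 + 4)/2 (absorbing any constant into C).

log(y + sqrt(y**2 + 4)) + C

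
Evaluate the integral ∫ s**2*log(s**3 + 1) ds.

Let u = s**3 + 1, so du = (3*s**2) ds.
The integral becomes (1/3)·∫ log(u) du; integrate by parts with u′=log(u), dv′=du.

s**3*log(s**3 + 1)/3 - s**3/3 + log(s**3 + 1)/3 + C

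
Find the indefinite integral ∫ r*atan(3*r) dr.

r**2*atan(3*r)/2 - r/6 + atan(3*r)/18 + C

Use integration by parts with u = arctan(3*r), dv = r dr.
Then du = 3/(9*r**2 + 1) dr.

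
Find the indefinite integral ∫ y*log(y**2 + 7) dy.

y**2*log(y**2 + 7)/2 - y**2/2 + 7*log(y**2 + 7)/2 + C

Let u = y**2 + 7, so du = (2*y) dy.
The integral becomes (1/2)·∫ log(u) du; integrate by parts with u′=log(u), dv′=du.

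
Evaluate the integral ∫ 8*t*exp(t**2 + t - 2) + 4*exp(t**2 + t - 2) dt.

4*exp(t**2 + t - 2) + C

Let u = t**2 + t - 2, so du = (2*t + 1) dt.
Rewriting, the integral becomes 4·∫ e^u du = 4·e^u.
Substituting back, u = t**2 + t - 2.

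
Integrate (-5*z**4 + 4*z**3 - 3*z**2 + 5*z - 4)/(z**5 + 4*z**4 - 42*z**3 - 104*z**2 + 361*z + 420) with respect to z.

-893*log(z - 5)/432 + 313*log(z - 3)/560 - 7*log(z + 1)/144 + 536*log(z + 4)/189 - 1507*log(z + 7)/240 + C

Factor the denominator: (z - 5)*(z - 3)*(z + 1)*(z + 4)*(z + 7).
Partial-fraction decomposition: -1507/(240*(z + 7)) + 536/(189*(z + 4)) - 7/(144*(z + 1)) + 313/(560*(z - 3)) - 893/(432*(z - 5)).
Integrate each term: A/(z−a) contributes A·log|z−a|.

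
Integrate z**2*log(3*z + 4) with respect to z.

Use integration by parts with u = log(3*z + 4), dv = z**2 dz.
Then du = 3/(3*z + 4) dz and v = z**3/3.

z**3*log(3*z + 4)/3 - z**3/9 + 2*z**2/9 - 16*z/27 + 64*log(3*z + 4)/81 + C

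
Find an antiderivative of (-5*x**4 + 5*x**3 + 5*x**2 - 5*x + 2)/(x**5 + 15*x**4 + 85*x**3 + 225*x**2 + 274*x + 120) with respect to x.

Factor the denominator: (x + 1)*(x + 2)*(x + 3)*(x + 4)*(x + 5).
Partial-fraction decomposition: -1799/(12*(x + 5)) + 749/(3*(x + 4)) - 239/(2*(x + 3)) + 44/(3*(x + 2)) + 1/(12*(x + 1)).
Integrate each term: A/(x−a) contributes A·log|x−a|.

log(x + 1)/12 + 44*log(x + 2)/3 - 239*log(x + 3)/2 + 749*log(x + 4)/3 - 1799*log(x + 5)/12 + C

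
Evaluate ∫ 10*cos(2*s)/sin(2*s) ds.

Let u = sin(2*s), so du = (2*cos(2*s)) ds.
Rewriting, the integral becomes 5·∫ 1/u du = 5·log(u).
Substituting back, u = sin(2*s).

5*log(sin(2*s)) + C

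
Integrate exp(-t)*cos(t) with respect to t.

Let I denote the integral. Integrate by parts with u = cos(t), dv = exp(-t) dt, so v = -exp(-t): I = -exp(-t)*cos(t) − ∫ exp(-t)*sin(t) dt.
Apply parts again with u = sin(t), dv = exp(-t) dt: ∫ exp(-t)*sin(t) dt = -exp(-t)*sin(t) + I. Substituting back brings back I: I = exp(-t)*sin(t) - exp(-t)*cos(t) − I.
Solving for I: (1 + 1)·I equals the remaining terms, so I = (1/2)·(exp(-t)*sin(t) - exp(-t)*cos(t)).

exp(-t)*sin(t)/2 - exp(-t)*cos(t)/2 + C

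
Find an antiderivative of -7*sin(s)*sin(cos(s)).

Let u = cos(s), so du = (-sin(s)) ds.
Rewriting, the integral becomes 7·∫ sin(u) du = 7·-cos(u).
Substituting back, u = cos(s).

-7*cos(cos(s)) + C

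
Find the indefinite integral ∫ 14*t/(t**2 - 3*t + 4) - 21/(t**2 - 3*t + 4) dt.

Let u = t**2 - 3*t + 4, so du = (2*t - 3) dt.
Rewriting, the integral becomes 7·∫ 1/u du = 7·log(u).
Substituting back, u = t**2 - 3*t + 4.

7*log(t**2 - 3*t + 4) + C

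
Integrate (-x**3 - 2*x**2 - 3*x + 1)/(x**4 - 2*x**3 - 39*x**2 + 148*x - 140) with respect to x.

Factor the denominator: (x - 5)*(x - 2)**2*(x + 7).
Partial-fraction decomposition: -89/(324*(x + 7)) + 83/(81*(x - 2)) + 7/(9*(x - 2)**2) - 7/(4*(x - 5)).
Integrate each term; A/(x−a) gives A·log|x−a|; A/(x−a)² gives −A/(x−a).

-7*log(x - 5)/4 + 83*log(x - 2)/81 - 89*log(x + 7)/324 - 7/(9*x - 18) + C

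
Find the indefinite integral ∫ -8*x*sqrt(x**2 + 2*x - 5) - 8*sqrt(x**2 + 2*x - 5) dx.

-8*(x**2 + 2*x - 5)**(3/2)/3 + C

Let u = x**2 + 2*x - 5, so du = (2*x + 2) dx.
Rewriting, the integral becomes -4·∫ √u du = -4·(2/3)u^(3/2).
Substituting back, u = x**2 + 2*x - 5.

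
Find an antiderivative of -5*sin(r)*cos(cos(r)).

Let u = cos(r), so du = (-sin(r)) dr.
Rewriting, the integral becomes 5·∫ cos(u) du = 5·sin(u).
Substituting back, u = cos(r).

5*sin(cos(r)) + C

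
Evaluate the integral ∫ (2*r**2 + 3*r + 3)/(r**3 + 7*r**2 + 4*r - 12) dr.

8*log(r - 1)/21 - 5*log(r + 2)/12 + 57*log(r + 6)/28 + C

Factor the denominator: (r - 1)*(r + 2)*(r + 6).
Partial-fraction decomposition: 57/(28*(r + 6)) - 5/(12*(r + 2)) + 8/(21*(r - 1)).
Integrate each term: A/(r−a) contributes A·log|r−a|.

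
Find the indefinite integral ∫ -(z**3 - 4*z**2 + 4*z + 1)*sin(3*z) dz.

Use integration by parts with u = z**3 - 4*z**2 + 4*z + 1, dv = -sin(3*z) dz, so v = cos(3*z)/3.
Apply parts 3 times (tabular method): alternate signs, differentiate u down to 0, integrate dv up.

z**3*cos(3*z)/3 - z**2*sin(3*z)/3 - 4*z**2*cos(3*z)/3 + 8*z*sin(3*z)/9 + 10*z*cos(3*z)/9 - 10*sin(3*z)/27 + 17*cos(3*z)/27 + C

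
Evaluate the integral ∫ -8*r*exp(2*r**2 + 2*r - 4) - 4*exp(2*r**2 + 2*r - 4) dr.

Let u = 2*r**2 + 2*r - 4, so du = (4*r + 2) dr.
Rewriting, the integral becomes -2·∫ e^u du = -2·e^u.
Substituting back, u = 2*r**2 + 2*r - 4.

-2*exp(2*r**2 + 2*r - 4) + C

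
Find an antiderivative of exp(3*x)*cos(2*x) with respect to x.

2*exp(3*x)*sin(2*x)/13 + 3*exp(3*x)*cos(2*x)/13 + C

Let I denote the integral. Integrate by parts with u = cos(2*x), dv = exp(3*x) dx, so v = exp(3*x)/3: I = exp(3*x)*cos(2*x)/3 + (2/3)·∫ exp(3*x)*sin(2*x) dx.
Apply parts again with u = sin(2*x), dv = exp(3*x) dx: ∫ exp(3*x)*sin(2*x) dx = exp(3*x)*sin(2*x)/3 − (2/3)·I. Substituting back brings back I: I = 2*exp(3*x)*sin(2*x)/9 + exp(3*x)*cos(2*x)/3 − (4/9)·I.
Solving for I: (1 + 4/9)·I equals the remaining terms, so I = (9/13)·(2*exp(3*x)*sin(2*x)/9 + exp(3*x)*cos(2*x)/3).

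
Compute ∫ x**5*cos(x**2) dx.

x**4*sin(x**2)/2 + x**2*cos(x**2) - sin(x**2) + C

Let u = x², du = 2x dx; rewrite as (1/2)∫ u^2·cos(1u) du.
Now integrate by parts 2 times.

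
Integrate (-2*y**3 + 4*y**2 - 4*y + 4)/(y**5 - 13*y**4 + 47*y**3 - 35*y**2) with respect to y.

-48*log(y)/1225 - 257*log(y - 7)/294 + 83*log(y - 5)/100 + log(y - 1)/12 + 4/(35*y) + C

Factor the denominator: y**2*(y - 7)*(y - 5)*(y - 1).
Partial-fraction decomposition: 1/(12*(y - 1)) + 83/(100*(y - 5)) - 257/(294*(y - 7)) - 48/(1225*y) - 4/(35*y**2).
Integrate each term; A/(y−a) gives A·log|y−a|; A/(y−a)² gives −A/(y−a).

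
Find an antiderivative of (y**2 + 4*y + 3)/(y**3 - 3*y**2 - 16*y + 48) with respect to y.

35*log(y - 4)/8 - 24*log(y - 3)/7 + 3*log(y + 4)/56 + C

Factor the denominator: (y - 4)*(y - 3)*(y + 4).
Partial-fraction decomposition: 3/(56*(y + 4)) - 24/(7*(y - 3)) + 35/(8*(y - 4)).
Integrate each term: A/(y−a) contributes A·log|y−a|.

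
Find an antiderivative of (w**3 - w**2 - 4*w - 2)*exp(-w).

(-w**3 - 2*w**2 + 2)*exp(-w) + C

Use integration by parts with u = w**3 - w**2 - 4*w - 2, dv = exp(-w) dw, so v = -exp(-w).
Apply parts 3 times (tabular method): alternate signs, differentiate u down to 0, integrate dv up.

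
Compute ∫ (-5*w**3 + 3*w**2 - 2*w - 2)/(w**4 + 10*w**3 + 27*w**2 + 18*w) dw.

-log(w)/9 - 4*log(w + 1)/5 + 83*log(w + 3)/9 - 599*log(w + 6)/45 + C

Factor the denominator: w*(w + 1)*(w + 3)*(w + 6).
Partial-fraction decomposition: -599/(45*(w + 6)) + 83/(9*(w + 3)) - 4/(5*(w + 1)) - 1/(9*w).
Integrate each term: A/(w−a) contributes A·log|w−a|.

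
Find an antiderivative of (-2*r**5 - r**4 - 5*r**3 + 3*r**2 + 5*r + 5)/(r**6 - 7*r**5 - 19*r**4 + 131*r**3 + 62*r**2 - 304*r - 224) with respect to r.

Factor the denominator: (r - 7)*(r - 4)*(r - 2)*(r + 1)**2*(r + 4).
Partial-fraction decomposition: -65/(144*(r + 4)) + 763/(14400*(r + 1)) - 1/(40*(r + 1)**2) - 31/(180*(r - 2)) + 2551/(1200*(r - 4)) - 3413/(960*(r - 7)).
Integrate each term; A/(r−a) gives A·log|r−a|; A/(r−a)² gives −A/(r−a).

-3413*log(r - 7)/960 + 2551*log(r - 4)/1200 - 31*log(r - 2)/180 + 763*log(r + 1)/14400 - 65*log(r + 4)/144 + 1/(40*r + 40) + C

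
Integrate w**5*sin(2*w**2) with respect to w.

-w**4*cos(2*w**2)/4 + w**2*sin(2*w**2)/4 + cos(2*w**2)/8 + C

Let u = w², du = 2w dw; rewrite as (1/2)∫ u^2·sin(2u) du.
Now integrate by parts 2 times.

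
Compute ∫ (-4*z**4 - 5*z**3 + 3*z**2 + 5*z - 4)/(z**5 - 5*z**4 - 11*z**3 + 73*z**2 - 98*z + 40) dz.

Factor the denominator: (z - 5)*(z - 2)*(z - 1)**2*(z + 4).
Partial-fraction decomposition: -68/(135*(z + 4)) - 101/(80*(z - 1)) - 1/(4*(z - 1)**2) + 43/(9*(z - 2)) - 3029/(432*(z - 5)).
Integrate each term; A/(z−a) gives A·log|z−a|; A/(z−a)² gives −A/(z−a).

-3029*log(z - 5)/432 + 43*log(z - 2)/9 - 101*log(z - 1)/80 - 68*log(z + 4)/135 + 1/(4*z - 4) + C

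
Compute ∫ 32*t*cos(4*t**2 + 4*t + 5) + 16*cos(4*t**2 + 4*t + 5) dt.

4*sin(4*t**2 + 4*t + 5) + C

Let u = 4*t**2 + 4*t + 5, so du = (8*t + 4) dt.
Rewriting, the integral becomes 4·∫ cos(u) du = 4·sin(u).
Substituting back, u = 4*t**2 + 4*t + 5.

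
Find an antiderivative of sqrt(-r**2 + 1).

Substitute r = sin(θ), so dr = cos(θ) dθ and the radical becomes sqrt(-r**2 + 1) = cos(θ) by the Pythagorean identity.
Integrate the resulting trig expression in θ, then back-substitute θ = asin(r), sin(θ) = r, cos(θ) = sqrt(-r**2 + 1) (absorbing any constant into C).

r*sqrt(-r**2 + 1)/2 + asin(r)/2 + C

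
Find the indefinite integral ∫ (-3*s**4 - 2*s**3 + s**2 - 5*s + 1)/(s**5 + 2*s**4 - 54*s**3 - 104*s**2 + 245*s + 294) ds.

Factor the denominator: (s - 7)*(s - 2)*(s + 1)*(s + 3)*(s + 7).
Partial-fraction decomposition: -134/(63*(s + 7)) + 41/(100*(s + 3)) + 1/(48*(s + 1)) + 23/(225*(s - 2)) - 3937/(2800*(s - 7)).
Integrate each term: A/(s−a) contributes A·log|s−a|.

-3937*log(s - 7)/2800 + 23*log(s - 2)/225 + log(s + 1)/48 + 41*log(s + 3)/100 - 134*log(s + 7)/63 + C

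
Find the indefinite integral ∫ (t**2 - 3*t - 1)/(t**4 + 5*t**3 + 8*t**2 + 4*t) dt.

-log(t)/4 - 3*log(t + 1) + 13*log(t + 2)/4 - 9/(2*t + 4) + C

Factor the denominator: t*(t + 1)*(t + 2)**2.
Partial-fraction decomposition: 13/(4*(t + 2)) + 9/(2*(t + 2)**2) - 3/(t + 1) - 1/(4*t).
Integrate each term; A/(t−a) gives A·log|t−a|; A/(t−a)² gives −A/(t−a).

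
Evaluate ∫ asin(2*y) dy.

Use integration by parts with u = arcsin(2*y), dv = dy.
Then du = 2/sqrt(-4*y**2 + 1) dy.

y*asin(2*y) + sqrt(-4*y**2 + 1)/2 + C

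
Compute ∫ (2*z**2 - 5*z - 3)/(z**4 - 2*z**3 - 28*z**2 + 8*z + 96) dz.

39*log(z - 6)/320 + 5*log(z - 2)/96 + 15*log(z + 2)/64 - 49*log(z + 4)/120 + C

Factor the denominator: (z - 6)*(z - 2)*(z + 2)*(z + 4).
Partial-fraction decomposition: -49/(120*(z + 4)) + 15/(64*(z + 2)) + 5/(96*(z - 2)) + 39/(320*(z - 6)).
Integrate each term: A/(z−a) contributes A·log|z−a|.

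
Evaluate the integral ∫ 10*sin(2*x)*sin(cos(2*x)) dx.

Let u = cos(2*x), so du = (-2*sin(2*x)) dx.
Rewriting, the integral becomes -5·∫ sin(u) du = -5·-cos(u).
Substituting back, u = cos(2*x).

5*cos(cos(2*x)) + C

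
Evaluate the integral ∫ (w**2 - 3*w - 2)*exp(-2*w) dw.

(-w**2 + 2*w + 3)*exp(-2*w)/2 + C

Use integration by parts with u = w**2 - 3*w - 2, dv = exp(-2*w) dw, so v = -exp(-2*w)/2.
Apply parts 2 times (tabular method): alternate signs, differentiate u down to 0, integrate dv up.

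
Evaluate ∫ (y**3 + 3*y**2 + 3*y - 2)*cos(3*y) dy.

Use integration by parts with u = y**3 + 3*y**2 + 3*y - 2, dv = cos(3*y) dy, so v = sin(3*y)/3.
Apply parts 3 times (tabular method): alternate signs, differentiate u down to 0, integrate dv up.

y**3*sin(3*y)/3 + y**2*sin(3*y) + y**2*cos(3*y)/3 + 7*y*sin(3*y)/9 + 2*y*cos(3*y)/3 - 8*sin(3*y)/9 + 7*cos(3*y)/27 + C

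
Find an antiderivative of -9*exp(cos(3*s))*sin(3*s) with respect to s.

3*exp(cos(3*s)) + C

Let u = cos(3*s), so du = (-3*sin(3*s)) ds.
Rewriting, the integral becomes 3·∫ e^u du = 3·e^u.
Substituting back, u = cos(3*s).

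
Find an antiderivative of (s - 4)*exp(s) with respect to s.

(s - 5)*exp(s) + C

Use integration by parts with u = s - 4, dv = exp(s) ds, so v = exp(s).
Apply parts 1 times (tabular method): alternate signs, differentiate u down to 0, integrate dv up.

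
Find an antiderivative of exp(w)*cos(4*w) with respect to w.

4*exp(w)*sin(4*w)/17 + exp(w)*cos(4*w)/17 + C

Let I denote the integral. Integrate by parts with u = cos(4*w), dv = exp(w) dw, so v = exp(w): I = exp(w)*cos(4*w) + 4·∫ exp(w)*sin(4*w) dw.
Apply parts again with u = sin(4*w), dv = exp(w) dw: ∫ exp(w)*sin(4*w) dw = exp(w)*sin(4*w) − 4·I. Substituting back brings back I: I = 4*exp(w)*sin(4*w) + exp(w)*cos(4*w) − 16·I.
Solving for I: (1 + 16)·I equals the remaining terms, so I = (1/17)·(4*exp(w)*sin(4*w) + exp(w)*cos(4*w)).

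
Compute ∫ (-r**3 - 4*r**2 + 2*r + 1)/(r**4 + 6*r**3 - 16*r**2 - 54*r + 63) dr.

-7*log(r - 3)/15 + log(r - 1)/32 - 7*log(r + 3)/48 - 67*log(r + 7)/160 + C

Factor the denominator: (r - 3)*(r - 1)*(r + 3)*(r + 7).
Partial-fraction decomposition: -67/(160*(r + 7)) - 7/(48*(r + 3)) + 1/(32*(r - 1)) - 7/(15*(r - 3)).
Integrate each term: A/(r−a) contributes A·log|r−a|.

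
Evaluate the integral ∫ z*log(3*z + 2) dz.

z**2*log(3*z + 2)/2 - z**2/4 + z/3 - 2*log(3*z + 2)/9 + C

Use integration by parts with u = log(3*z + 2), dv = z dz.
Then du = 3/(3*z + 2) dz and v = z**2/2.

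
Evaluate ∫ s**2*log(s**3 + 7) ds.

s**3*log(s**3 + 7)/3 - s**3/3 + 7*log(s**3 + 7)/3 + C

Let u = s**3 + 7, so du = (3*s**2) ds.
The integral becomes (1/3)·∫ log(u) du; integrate by parts with u′=log(u), dv′=du.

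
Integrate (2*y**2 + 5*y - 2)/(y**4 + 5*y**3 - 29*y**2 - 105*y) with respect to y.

2*log(y)/105 + 73*log(y - 5)/480 + log(y + 3)/96 - 61*log(y + 7)/336 + C

Factor the denominator: y*(y - 5)*(y + 3)*(y + 7).
Partial-fraction decomposition: -61/(336*(y + 7)) + 1/(96*(y + 3)) + 73/(480*(y - 5)) + 2/(105*y).
Integrate each term: A/(y−a) contributes A·log|y−a|.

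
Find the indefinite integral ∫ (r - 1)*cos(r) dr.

Use integration by parts with u = r - 1, dv = cos(r) dr, so v = sin(r).
Apply parts 1 times (tabular method): alternate signs, differentiate u down to 0, integrate dv up.

r*sin(r) - sin(r) + cos(r) + C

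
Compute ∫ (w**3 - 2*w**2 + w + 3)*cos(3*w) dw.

Use integration by parts with u = w**3 - 2*w**2 + w + 3, dv = cos(3*w) dw, so v = sin(3*w)/3.
Apply parts 3 times (tabular method): alternate signs, differentiate u down to 0, integrate dv up.

w**3*sin(3*w)/3 - 2*w**2*sin(3*w)/3 + w**2*cos(3*w)/3 + w*sin(3*w)/9 - 4*w*cos(3*w)/9 + 31*sin(3*w)/27 + cos(3*w)/27 + C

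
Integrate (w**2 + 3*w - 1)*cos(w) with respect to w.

Use integration by parts with u = w**2 + 3*w - 1, dv = cos(w) dw, so v = sin(w).
Apply parts 2 times (tabular method): alternate signs, differentiate u down to 0, integrate dv up.

w**2*sin(w) + 3*w*sin(w) + 2*w*cos(w) - 3*sin(w) + 3*cos(w) + C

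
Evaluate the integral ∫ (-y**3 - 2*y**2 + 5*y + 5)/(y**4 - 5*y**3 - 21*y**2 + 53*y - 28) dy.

Factor the denominator: (y - 7)*(y - 1)**2*(y + 4).
Partial-fraction decomposition: -17/(275*(y + 4)) + 67/(900*(y - 1)) - 7/(30*(y - 1)**2) - 401/(396*(y - 7)).
Integrate each term; A/(y−a) gives A·log|y−a|; A/(y−a)² gives −A/(y−a).

-401*log(y - 7)/396 + 67*log(y - 1)/900 - 17*log(y + 4)/275 + 7/(30*y - 30) + C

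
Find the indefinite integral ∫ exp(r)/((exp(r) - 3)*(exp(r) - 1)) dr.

log(exp(r) - 3)/2 - log(exp(r) - 1)/2 + C

Let u = e^r, du = e^r dr.
The integral becomes ∫ du/((u-3)(u-1)); decompose into partial fractions.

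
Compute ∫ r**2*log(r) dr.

r**3*log(r)/3 - r**3/9 + C

Use integration by parts with u = log(r), dv = r**2 dr.
Then du = 1/r dr and v = r**3/3.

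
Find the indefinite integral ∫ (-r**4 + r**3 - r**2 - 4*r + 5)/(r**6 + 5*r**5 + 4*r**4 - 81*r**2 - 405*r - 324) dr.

Factor the denominator: (r - 3)*(r + 1)*(r + 3)*(r + 4)*(r**2 + 9).
Partial-fraction decomposition: -(8*r - 5)/(90*(r**2 + 9)) + 3/(5*(r + 4)) - 25/(54*(r + 3)) - 1/(40*(r + 1)) - 5/(216*(r - 3)).
Integrate each term; A/(r−a) gives A·log|r−a|; the (Br+D)/(r²+p²) term gives a log and an atan.

-5*log(r - 3)/216 - log(r + 1)/40 - 25*log(r + 3)/54 + 3*log(r + 4)/5 - 2*log(r**2 + 9)/45 + atan(r/3)/54 + C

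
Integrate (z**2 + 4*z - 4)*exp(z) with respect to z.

Use integration by parts with u = z**2 + 4*z - 4, dv = exp(z) dz, so v = exp(z).
Apply parts 2 times (tabular method): alternate signs, differentiate u down to 0, integrate dv up.

(z**2 + 2*z - 6)*exp(z) + C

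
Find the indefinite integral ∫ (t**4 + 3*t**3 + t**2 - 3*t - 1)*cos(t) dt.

Use integration by parts with u = t**4 + 3*t**3 + t**2 - 3*t - 1, dv = cos(t) dt, so v = sin(t).
Apply parts 4 times (tabular method): alternate signs, differentiate u down to 0, integrate dv up.

t**4*sin(t) + 3*t**3*sin(t) + 4*t**3*cos(t) - 11*t**2*sin(t) + 9*t**2*cos(t) - 21*t*sin(t) - 22*t*cos(t) + 21*sin(t) - 21*cos(t) + C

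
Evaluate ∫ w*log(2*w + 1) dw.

Use integration by parts with u = log(2*w + 1), dv = w dw.
Then du = 2/(2*w + 1) dw and v = w**2/2.

w**2*log(2*w + 1)/2 - w**2/4 + w/4 - log(2*w + 1)/8 + C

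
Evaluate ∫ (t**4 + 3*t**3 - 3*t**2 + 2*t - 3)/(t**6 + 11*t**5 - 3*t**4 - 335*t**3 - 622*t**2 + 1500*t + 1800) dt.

233*log(t - 5)/5445 - 29*log(t - 2)/4032 - log(t + 1)/180 - 81*log(t + 5)/140 + 21239*log(t + 6)/38720 - 105/(88*t + 528) + C

Factor the denominator: (t - 5)*(t - 2)*(t + 1)*(t + 5)*(t + 6)**2.
Partial-fraction decomposition: 21239/(38720*(t + 6)) + 105/(88*(t + 6)**2) - 81/(140*(t + 5)) - 1/(180*(t + 1)) - 29/(4032*(t - 2)) + 233/(5445*(t - 5)).
Integrate each term; A/(t−a) gives A·log|t−a|; A/(t−a)² gives −A/(t−a).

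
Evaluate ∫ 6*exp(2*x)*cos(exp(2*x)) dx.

3*sin(exp(2*x)) + C

Let u = exp(2*x), so du = (2*exp(2*x)) dx.
Rewriting, the integral becomes 3·∫ cos(u) du = 3·sin(u).
Substituting back, u = exp(2*x).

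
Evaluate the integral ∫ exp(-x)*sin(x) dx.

-exp(-x)*sin(x)/2 - exp(-x)*cos(x)/2 + C

Let I denote the integral. Integrate by parts with u = sin(x), dv = exp(-x) dx, so v = -exp(-x): I = -exp(-x)*sin(x) + ∫ exp(-x)*cos(x) dx.
Apply parts again with u = cos(x), dv = exp(-x) dx: ∫ exp(-x)*cos(x) dx = -exp(-x)*cos(x) − I. Substituting back brings back I: I = -exp(-x)*sin(x) - exp(-x)*cos(x) − I.
Solving for I: (1 + 1)·I equals the remaining terms, so I = (1/2)·(-exp(-x)*sin(x) - exp(-x)*cos(x)).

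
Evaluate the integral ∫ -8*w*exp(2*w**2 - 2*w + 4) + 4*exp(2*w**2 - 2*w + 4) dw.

-2*exp(2*w**2 - 2*w + 4) + C

Let u = 2*w**2 - 2*w + 4, so du = (4*w - 2) dw.
Rewriting, the integral becomes -2·∫ e^u du = -2·e^u.
Substituting back, u = 2*w**2 - 2*w + 4.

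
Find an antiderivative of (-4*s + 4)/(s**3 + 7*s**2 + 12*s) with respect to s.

log(s)/3 - 16*log(s + 3)/3 + 5*log(s + 4) + C

Factor the denominator: s*(s + 3)*(s + 4).
Partial-fraction decomposition: 5/(s + 4) - 16/(3*(s + 3)) + 1/(3*s).
Integrate each term: A/(s−a) contributes A·log|s−a|.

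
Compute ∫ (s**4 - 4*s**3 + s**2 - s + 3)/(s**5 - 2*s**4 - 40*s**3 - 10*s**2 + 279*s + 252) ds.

Factor the denominator: (s - 7)*(s - 3)*(s + 1)*(s + 3)*(s + 4).
Partial-fraction decomposition: 535/(231*(s + 4)) - 17/(10*(s + 3)) + 5/(96*(s + 1)) + 3/(112*(s - 3)) + 537/(1760*(s - 7)).
Integrate each term: A/(s−a) contributes A·log|s−a|.

537*log(s - 7)/1760 + 3*log(s - 3)/112 + 5*log(s + 1)/96 - 17*log(s + 3)/10 + 535*log(s + 4)/231 + C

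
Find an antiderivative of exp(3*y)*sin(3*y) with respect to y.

exp(3*y)*sin(3*y)/6 - exp(3*y)*cos(3*y)/6 + C

Let I denote the integral. Integrate by parts with u = sin(3*y), dv = exp(3*y) dy, so v = exp(3*y)/3: I = exp(3*y)*sin(3*y)/3 − ∫ exp(3*y)*cos(3*y) dy.
Apply parts again with u = cos(3*y), dv = exp(3*y) dy: ∫ exp(3*y)*cos(3*y) dy = exp(3*y)*cos(3*y)/3 + I. Substituting back brings back I: I = exp(3*y)*sin(3*y)/3 - exp(3*y)*cos(3*y)/3 − I.
Solving for I: (1 + 1)·I equals the remaining terms, so I = (1/2)·(exp(3*y)*sin(3*y)/3 - exp(3*y)*cos(3*y)/3).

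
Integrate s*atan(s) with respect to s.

s**2*atan(s)/2 - s/2 + atan(s)/2 + C

Use integration by parts with u = arctan(s), dv = s ds.
Then du = 1/(s**2 + 1) ds.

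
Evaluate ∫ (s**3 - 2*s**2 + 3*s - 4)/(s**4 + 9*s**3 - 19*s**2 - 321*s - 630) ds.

158*log(s - 6)/1287 + 29*log(s + 3)/36 - 97*log(s + 5)/22 + 233*log(s + 7)/52 + C

Factor the denominator: (s - 6)*(s + 3)*(s + 5)*(s + 7).
Partial-fraction decomposition: 233/(52*(s + 7)) - 97/(22*(s + 5)) + 29/(36*(s + 3)) + 158/(1287*(s - 6)).
Integrate each term: A/(s−a) contributes A·log|s−a|.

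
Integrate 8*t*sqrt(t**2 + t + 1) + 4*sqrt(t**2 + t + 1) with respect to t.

Let u = t**2 + t + 1, so du = (2*t + 1) dt.
Rewriting, the integral becomes 4·∫ √u du = 4·(2/3)u^(3/2).
Substituting back, u = t**2 + t + 1.

8*(t**2 + t + 1)**(3/2)/3 + C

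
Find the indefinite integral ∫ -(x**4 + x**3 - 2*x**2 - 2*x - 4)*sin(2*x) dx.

x**4*cos(2*x)/2 - x**3*sin(2*x) + x**3*cos(2*x)/2 - 3*x**2*sin(2*x)/4 - 5*x**2*cos(2*x)/2 + 5*x*sin(2*x)/2 - 7*x*cos(2*x)/4 + 7*sin(2*x)/8 - 3*cos(2*x)/4 + C

Use integration by parts with u = x**4 + x**3 - 2*x**2 - 2*x - 4, dv = -sin(2*x) dx, so v = cos(2*x)/2.
Apply parts 4 times (tabular method): alternate signs, differentiate u down to 0, integrate dv up.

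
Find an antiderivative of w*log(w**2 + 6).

Let u = w**2 + 6, so du = (2*w) dw.
The integral becomes (1/2)·∫ log(u) du; integrate by parts with u′=log(u), dv′=du.

w**2*log(w**2 + 6)/2 - w**2/2 + 3*log(w**2 + 6) + C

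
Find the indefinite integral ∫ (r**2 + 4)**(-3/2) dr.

Substitute r = 2·tan(θ), so dr = 2·sec(θ)^2 dθ and the radical becomes sqrt(r**2 + 4) = 2·sec(θ) by the Pythagorean identity.
Integrate the resulting trig expression in θ, then back-substitute tan(θ) = r/2, sec(θ) = sqrt(r**2 + 4)/2 (absorbing any constant into C).

r/(4*sqrt(r**2 + 4)) + C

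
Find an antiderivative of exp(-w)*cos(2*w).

2*exp(-w)*sin(2*w)/5 - exp(-w)*cos(2*w)/5 + C

Let I denote the integral. Integrate by parts with u = cos(2*w), dv = exp(-w) dw, so v = -exp(-w): I = -exp(-w)*cos(2*w) − 2·∫ exp(-w)*sin(2*w) dw.
Apply parts again with u = sin(2*w), dv = exp(-w) dw: ∫ exp(-w)*sin(2*w) dw = -exp(-w)*sin(2*w) + 2·I. Substituting back brings back I: I = 2*exp(-w)*sin(2*w) - exp(-w)*cos(2*w) − 4·I.
Solving for I: (1 + 4)·I equals the remaining terms, so I = (1/5)·(2*exp(-w)*sin(2*w) - exp(-w)*cos(2*w)).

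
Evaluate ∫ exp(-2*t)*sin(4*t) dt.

-exp(-2*t)*sin(4*t)/10 - exp(-2*t)*cos(4*t)/5 + C

Let I denote the integral. Integrate by parts with u = sin(4*t), dv = exp(-2*t) dt, so v = -exp(-2*t)/2: I = -exp(-2*t)*sin(4*t)/2 + 2·∫ exp(-2*t)*cos(4*t) dt.
Apply parts again with u = cos(4*t), dv = exp(-2*t) dt: ∫ exp(-2*t)*cos(4*t) dt = -exp(-2*t)*cos(4*t)/2 − 2·I. Substituting back brings back I: I = -exp(-2*t)*sin(4*t)/2 - exp(-2*t)*cos(4*t) − 4·I.
Solving for I: (1 + 4)·I equals the remaining terms, so I = (1/5)·(-exp(-2*t)*sin(4*t)/2 - exp(-2*t)*cos(4*t)).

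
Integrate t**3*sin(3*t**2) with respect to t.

-t**2*cos(3*t**2)/6 + sin(3*t**2)/18 + C

Let u = t², du = 2t dt; rewrite as (1/2)∫ u^1·sin(3u) du.
Now integrate by parts 1 time.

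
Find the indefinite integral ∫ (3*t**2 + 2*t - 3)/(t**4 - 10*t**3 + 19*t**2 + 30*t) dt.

Factor the denominator: t*(t - 6)*(t - 5)*(t + 1).
Partial-fraction decomposition: 1/(21*(t + 1)) - 41/(15*(t - 5)) + 39/(14*(t - 6)) - 1/(10*t).
Integrate each term: A/(t−a) contributes A·log|t−a|.

-log(t)/10 + 39*log(t - 6)/14 - 41*log(t - 5)/15 + log(t + 1)/21 + C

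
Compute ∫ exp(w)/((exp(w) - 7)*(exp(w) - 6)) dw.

Let u = e^w, du = e^w dw.
The integral becomes ∫ du/((u-7)(u-6)); decompose into partial fractions.

log(exp(w) - 7) - log(exp(w) - 6) + C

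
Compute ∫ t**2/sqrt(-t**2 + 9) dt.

Substitute t = 3·sin(θ), so dt = 3·cos(θ) dθ and the radical becomes sqrt(-t**2 + 9) = 3·cos(θ) by the Pythagorean identity.
Integrate the resulting trig expression in θ, then back-substitute θ = asin(t/3), sin(θ) = t/3, cos(θ) = sqrt(-t**2 + 9)/3 (absorbing any constant into C).

-t*sqrt(-t**2 + 9)/2 + 9*asin(t/3)/2 + C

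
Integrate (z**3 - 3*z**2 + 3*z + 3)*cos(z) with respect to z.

Use integration by parts with u = z**3 - 3*z**2 + 3*z + 3, dv = cos(z) dz, so v = sin(z).
Apply parts 3 times (tabular method): alternate signs, differentiate u down to 0, integrate dv up.

z**3*sin(z) - 3*z**2*sin(z) + 3*z**2*cos(z) - 3*z*sin(z) - 6*z*cos(z) + 9*sin(z) - 3*cos(z) + C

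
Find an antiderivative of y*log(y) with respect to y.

y**2*log(y)/2 - y**2/4 + C

Use integration by parts with u = log(y), dv = y dy.
Then du = 1/y dy and v = y**2/2.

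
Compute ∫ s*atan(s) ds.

s**2*atan(s)/2 - s/2 + atan(s)/2 + C

Use integration by parts with u = arctan(s), dv = s ds.
Then du = 1/(s**2 + 1) ds.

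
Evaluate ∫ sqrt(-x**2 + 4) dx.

x*sqrt(-x**2 + 4)/2 + 2*asin(x/2) + C

Substitute x = 2·sin(θ), so dx = 2·cos(θ) dθ and the radical becomes sqrt(-x**2 + 4) = 2·cos(θ) by the Pythagorean identity.
Integrate the resulting trig expression in θ, then back-substitute θ = asin(x/2), sin(θ) = x/2, cos(θ) = sqrt(-x**2 + 4)/2 (absorbing any constant into C).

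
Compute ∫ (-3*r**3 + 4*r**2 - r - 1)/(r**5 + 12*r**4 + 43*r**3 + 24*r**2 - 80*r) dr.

Factor the denominator: r*(r - 1)*(r + 4)**2*(r + 5).
Partial-fraction decomposition: 479/(30*(r + 5)) - 6389/(400*(r + 4)) + 259/(20*(r + 4)**2) - 1/(150*(r - 1)) + 1/(80*r).
Integrate each term; A/(r−a) gives A·log|r−a|; A/(r−a)² gives −A/(r−a).

log(r)/80 - log(r - 1)/150 - 6389*log(r + 4)/400 + 479*log(r + 5)/30 - 259/(20*r + 80) + C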